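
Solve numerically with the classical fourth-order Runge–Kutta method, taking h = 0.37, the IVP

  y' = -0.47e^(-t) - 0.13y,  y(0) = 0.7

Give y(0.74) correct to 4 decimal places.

RK4: k1 = f(t_n, y_n); k2 = f(t_n + h/2, y_n + (h/2)·k1); k3 = f(t_n + h/2, y_n + (h/2)·k2); k4 = f(t_n + h, y_n + h·k3); y_{n+1} = y_n + (h/6)·(k1 + 2k2 + 2k3 + k4).
t=0.000000, y=0.700000:
  k1 = f(0.000000, 0.700000) = -0.561000
  k2 = f(0.185000, 0.596215) = -0.468127
  k3 = f(0.185000, 0.613397) = -0.470361
  k4 = f(0.370000, 0.525967) = -0.393021
  y ← 0.700000 + (0.37/6)·(k1 + 2k2 + 2k3 + k4) = 0.525422
t=0.370000, y=0.525422:
  k1 = f(0.370000, 0.525422) = -0.392950
  k2 = f(0.555000, 0.452726) = -0.328668
  k3 = f(0.555000, 0.464618) = -0.330214
  k4 = f(0.740000, 0.403243) = -0.276665
  y ← 0.525422 + (0.37/6)·(k1 + 2k2 + 2k3 + k4) = 0.402867
y(0.74) ≈ 0.4029

0.4029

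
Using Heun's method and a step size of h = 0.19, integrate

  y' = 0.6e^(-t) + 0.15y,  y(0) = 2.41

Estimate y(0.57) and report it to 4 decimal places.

2.8994

Heun: k1 = f(t_n, y_n); k2 = f(t_n + h, y_n + h·k1); y_{n+1} = y_n + (h/2)·(k1 + k2).
t=0.000000, y=2.410000:
  k1 = f(0.000000, 2.410000) = 0.961500
  k2 = f(0.190000, 2.592685) = 0.885078
  y ← 2.410000 + (0.19/2)·(0.961500 + 0.885078) = 2.585425
t=0.190000, y=2.585425:
  k1 = f(0.190000, 2.585425) = 0.883989
  k2 = f(0.380000, 2.753383) = 0.823324
  y ← 2.585425 + (0.19/2)·(0.883989 + 0.823324) = 2.747620
t=0.380000, y=2.747620:
  k1 = f(0.380000, 2.747620) = 0.822460
  k2 = f(0.570000, 2.903887) = 0.774898
  y ← 2.747620 + (0.19/2)·(0.822460 + 0.774898) = 2.899369
y(0.57) ≈ 2.8994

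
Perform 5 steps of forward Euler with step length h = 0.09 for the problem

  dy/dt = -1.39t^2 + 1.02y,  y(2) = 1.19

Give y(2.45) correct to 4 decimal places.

Euler: y_{n+1} = y_n + h·f(t_n, y_n).
t=2.000000, y=1.190000: f=-4.346200 → y ← 1.190000 + 0.09·(-4.346200) = 0.798842
t=2.090000, y=0.798842: f=-5.256840 → y ← 0.798842 + 0.09·(-5.256840) = 0.325726
t=2.180000, y=0.325726: f=-6.273595 → y ← 0.325726 + 0.09·(-6.273595) = -0.238897
t=2.270000, y=-0.238897: f=-7.406206 → y ← -0.238897 + 0.09·(-7.406206) = -0.905456
t=2.360000, y=-0.905456: f=-8.665309 → y ← -0.905456 + 0.09·(-8.665309) = -1.685334
y(2.45) ≈ -1.6853

-1.6853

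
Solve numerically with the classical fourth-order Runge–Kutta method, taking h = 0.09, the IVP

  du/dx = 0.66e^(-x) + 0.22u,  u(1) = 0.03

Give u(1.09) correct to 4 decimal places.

0.0517

RK4: k1 = f(x_n, u_n); k2 = f(x_n + h/2, u_n + (h/2)·k1); k3 = f(x_n + h/2, u_n + (h/2)·k2); k4 = f(x_n + h, u_n + h·k3); u_{n+1} = u_n + (h/6)·(k1 + 2k2 + 2k3 + k4).
x=1.000000, u=0.030000:
  k1 = f(1.000000, 0.030000) = 0.249400
  k2 = f(1.045000, 0.041223) = 0.241186
  k3 = f(1.045000, 0.040853) = 0.241104
  k4 = f(1.090000, 0.051699) = 0.233277
  u ← 0.030000 + (0.09/6)·(k1 + 2k2 + 2k3 + k4) = 0.051709
u(1.09) ≈ 0.0517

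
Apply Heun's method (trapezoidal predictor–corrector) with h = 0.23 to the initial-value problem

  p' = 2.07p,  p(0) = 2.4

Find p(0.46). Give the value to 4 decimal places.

Heun: k1 = f(x_n, p_n); k2 = f(x_n + h, p_n + h·k1); p_{n+1} = p_n + (h/2)·(k1 + k2).
x=0.000000, p=2.400000:
  k1 = f(0.000000, 2.400000) = 4.968000
  k2 = f(0.230000, 3.542640) = 7.333265
  p ← 2.400000 + (0.23/2)·(4.968000 + 7.333265) = 3.814645
x=0.230000, p=3.814645:
  k1 = f(0.230000, 3.814645) = 7.896316
  k2 = f(0.460000, 5.630798) = 11.655752
  p ← 3.814645 + (0.23/2)·(7.896316 + 11.655752) = 6.063133
p(0.46) ≈ 6.0631

6.0631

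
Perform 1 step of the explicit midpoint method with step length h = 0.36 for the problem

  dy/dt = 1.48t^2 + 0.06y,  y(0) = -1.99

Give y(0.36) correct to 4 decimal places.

-2.0162

Midpoint: k1 = f(t_n, y_n); k2 = f(t_n + h/2, y_n + (h/2)·k1); y_{n+1} = y_n + h·k2.
t=0.000000, y=-1.990000:
  k1 = f(0.000000, -1.990000) = -0.119400
  k2 = f(0.180000, -2.011492) = -0.072738
  y ← -1.990000 + 0.36·(-0.072738) = -2.016186
y(0.36) ≈ -2.0162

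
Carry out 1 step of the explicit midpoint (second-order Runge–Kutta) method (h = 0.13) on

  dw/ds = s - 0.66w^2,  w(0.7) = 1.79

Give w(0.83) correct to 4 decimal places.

Midpoint: k1 = f(s_n, w_n); k2 = f(s_n + h/2, w_n + (h/2)·k1); w_{n+1} = w_n + h·k2.
s=0.700000, w=1.790000:
  k1 = f(0.700000, 1.790000) = -1.414706
  k2 = f(0.765000, 1.698044) = -1.138014
  w ← 1.790000 + 0.13·(-1.138014) = 1.642058
w(0.83) ≈ 1.6421

1.6421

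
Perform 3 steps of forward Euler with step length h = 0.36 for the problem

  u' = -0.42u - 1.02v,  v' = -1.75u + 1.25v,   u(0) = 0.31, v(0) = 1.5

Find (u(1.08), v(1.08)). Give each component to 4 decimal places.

-1.9449, 5.0369

Euler on (u,v): u_{n+1} = u_n + h·u', v_{n+1} = v_n + h·v'.
0.000000: (0.310000, 1.500000); f=(-1.660200, 1.332500) → (-0.287672, 1.979700)
0.360000: (-0.287672, 1.979700); f=(-1.898472, 2.978051) → (-0.971122, 3.051798)
0.720000: (-0.971122, 3.051798); f=(-2.704963, 5.514211) → (-1.944909, 5.036914)
(u(1.08), v(1.08)) ≈ (-1.9449, 5.0369)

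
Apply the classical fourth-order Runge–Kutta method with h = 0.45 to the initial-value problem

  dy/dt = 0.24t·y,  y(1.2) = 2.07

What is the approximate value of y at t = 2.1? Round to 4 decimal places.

2.9563

RK4: k1 = f(t_n, y_n); k2 = f(t_n + h/2, y_n + (h/2)·k1); k3 = f(t_n + h/2, y_n + (h/2)·k2); k4 = f(t_n + h, y_n + h·k3); y_{n+1} = y_n + (h/6)·(k1 + 2k2 + 2k3 + k4).
t=1.200000, y=2.070000:
  k1 = f(1.200000, 2.070000) = 0.596160
  k2 = f(1.425000, 2.204136) = 0.753815
  k3 = f(1.425000, 2.239608) = 0.765946
  k4 = f(1.650000, 2.414676) = 0.956212
  y ← 2.070000 + (0.45/6)·(k1 + 2k2 + 2k3 + k4) = 2.414392
t=1.650000, y=2.414392:
  k1 = f(1.650000, 2.414392) = 0.956099
  k2 = f(1.875000, 2.629514) = 1.183281
  k3 = f(1.875000, 2.680630) = 1.206284
  k4 = f(2.100000, 2.957220) = 1.490439
  y ← 2.414392 + (0.45/6)·(k1 + 2k2 + 2k3 + k4) = 2.956317
y(2.1) ≈ 2.9563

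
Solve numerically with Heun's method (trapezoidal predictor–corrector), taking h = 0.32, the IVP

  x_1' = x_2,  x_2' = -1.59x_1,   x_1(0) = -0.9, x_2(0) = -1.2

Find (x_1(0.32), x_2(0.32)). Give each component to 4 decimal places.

-1.2107, -0.6444

Heun on (x_1,x_2): k1 = f(x_n, state_n); k2 = f(x_n + h, state_n + h·k1); state_{n+1} = state_n + (h/2)·(k1 + k2).
0.000000: (-0.900000, -1.200000)
  k1 = (-1.200000, 1.431000)
  predictor → (-1.284000, -0.742080)
  k2 = (-0.742080, 2.041560)
  → (-1.210733, -0.644390)
(x_1(0.32), x_2(0.32)) ≈ (-1.2107, -0.6444)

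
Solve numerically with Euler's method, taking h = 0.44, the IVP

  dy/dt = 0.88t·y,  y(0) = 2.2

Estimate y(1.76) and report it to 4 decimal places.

Euler: y_{n+1} = y_n + h·f(t_n, y_n).
t=0.000000, y=2.200000: f=0.000000 → y ← 2.200000 + 0.44·0.000000 = 2.200000
t=0.440000, y=2.200000: f=0.851840 → y ← 2.200000 + 0.44·0.851840 = 2.574810
t=0.880000, y=2.574810: f=1.993933 → y ← 2.574810 + 0.44·1.993933 = 3.452140
t=1.320000, y=3.452140: f=4.010006 → y ← 3.452140 + 0.44·4.010006 = 5.216542
y(1.76) ≈ 5.2165

5.2165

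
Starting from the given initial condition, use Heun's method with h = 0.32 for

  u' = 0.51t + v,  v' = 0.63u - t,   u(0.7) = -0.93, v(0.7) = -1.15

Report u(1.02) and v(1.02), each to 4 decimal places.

-1.2235, -1.6383

Heun on (u,v): k1 = f(t_n, state_n); k2 = f(t_n + h, state_n + h·k1); state_{n+1} = state_n + (h/2)·(k1 + k2).
0.700000: (-0.930000, -1.150000)
  k1 = (-0.793000, -1.285900)
  predictor → (-1.183760, -1.561488)
  k2 = (-1.041288, -1.765769)
  → (-1.223486, -1.638267)
(u(1.02), v(1.02)) ≈ (-1.2235, -1.6383)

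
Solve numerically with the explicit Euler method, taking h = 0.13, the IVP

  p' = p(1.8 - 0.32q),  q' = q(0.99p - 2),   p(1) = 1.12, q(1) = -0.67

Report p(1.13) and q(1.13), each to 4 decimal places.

Euler on (p,q): p_{n+1} = p_n + h·p', q_{n+1} = q_n + h·q'.
1.000000: (1.120000, -0.670000); f=(2.256128, 0.597104) → (1.413297, -0.592376)
(p(1.13), q(1.13)) ≈ (1.4133, -0.5924)

1.4133, -0.5924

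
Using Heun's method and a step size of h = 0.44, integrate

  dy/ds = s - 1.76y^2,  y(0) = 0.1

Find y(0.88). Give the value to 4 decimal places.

Heun: k1 = f(s_n, y_n); k2 = f(s_n + h, y_n + h·k1); y_{n+1} = y_n + (h/2)·(k1 + k2).
s=0.000000, y=0.100000:
  k1 = f(0.000000, 0.100000) = -0.017600
  k2 = f(0.440000, 0.092256) = 0.425020
  y ← 0.100000 + (0.44/2)·(-0.017600 + 0.425020) = 0.189632
s=0.440000, y=0.189632:
  k1 = f(0.440000, 0.189632) = 0.376710
  k2 = f(0.880000, 0.355385) = 0.657715
  y ← 0.189632 + (0.44/2)·(0.376710 + 0.657715) = 0.417206
y(0.88) ≈ 0.4172

0.4172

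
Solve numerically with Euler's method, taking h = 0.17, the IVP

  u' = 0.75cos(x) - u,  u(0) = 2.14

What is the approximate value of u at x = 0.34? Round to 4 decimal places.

Euler: u_{n+1} = u_n + h·f(x_n, u_n).
x=0.000000, u=2.140000: f=-1.390000 → u ← 2.140000 + 0.17·(-1.390000) = 1.903700
x=0.170000, u=1.903700: f=-1.164511 → u ← 1.903700 + 0.17·(-1.164511) = 1.705733
u(0.34) ≈ 1.7057

1.7057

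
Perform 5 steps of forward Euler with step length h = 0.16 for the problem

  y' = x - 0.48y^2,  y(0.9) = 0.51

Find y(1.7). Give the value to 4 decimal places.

1.2348

Euler: y_{n+1} = y_n + h·f(x_n, y_n).
x=0.900000, y=0.510000: f=0.775152 → y ← 0.510000 + 0.16·0.775152 = 0.634024
x=1.060000, y=0.634024: f=0.867046 → y ← 0.634024 + 0.16·0.867046 = 0.772752
x=1.220000, y=0.772752: f=0.933370 → y ← 0.772752 + 0.16·0.933370 = 0.922091
x=1.380000, y=0.922091: f=0.971879 → y ← 0.922091 + 0.16·0.971879 = 1.077592
x=1.540000, y=1.077592: f=0.982622 → y ← 1.077592 + 0.16·0.982622 = 1.234811
y(1.7) ≈ 1.2348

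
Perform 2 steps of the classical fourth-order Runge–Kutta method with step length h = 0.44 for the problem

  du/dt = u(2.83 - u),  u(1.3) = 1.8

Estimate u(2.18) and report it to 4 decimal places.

RK4: k1 = f(t_n, u_n); k2 = f(t_n + h/2, u_n + (h/2)·k1); k3 = f(t_n + h/2, u_n + (h/2)·k2); k4 = f(t_n + h, u_n + h·k3); u_{n+1} = u_n + (h/6)·(k1 + 2k2 + 2k3 + k4).
t=1.300000, u=1.800000:
  k1 = f(1.300000, 1.800000) = 1.854000
  k2 = f(1.520000, 2.207880) = 1.373566
  k3 = f(1.520000, 2.102185) = 1.530002
  k4 = f(1.740000, 2.473201) = 0.882436
  u ← 1.800000 + (0.44/6)·(k1 + 2k2 + 2k3 + k4) = 2.426529
t=1.740000, u=2.426529:
  k1 = f(1.740000, 2.426529) = 0.979035
  k2 = f(1.960000, 2.641916) = 0.496901
  k3 = f(1.960000, 2.535847) = 0.745927
  k4 = f(2.180000, 2.754737) = 0.207331
  u ← 2.426529 + (0.44/6)·(k1 + 2k2 + 2k3 + k4) = 2.695810
u(2.18) ≈ 2.6958

2.6958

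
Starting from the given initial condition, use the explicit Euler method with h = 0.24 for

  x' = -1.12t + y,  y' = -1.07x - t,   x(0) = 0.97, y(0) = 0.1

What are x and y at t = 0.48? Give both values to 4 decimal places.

0.8937, -0.4620

Euler on (x,y): x_{n+1} = x_n + h·x', y_{n+1} = y_n + h·y'.
0.000000: (0.970000, 0.100000); f=(0.100000, -1.037900) → (0.994000, -0.149096)
0.240000: (0.994000, -0.149096); f=(-0.417896, -1.303580) → (0.893705, -0.461955)
(x(0.48), y(0.48)) ≈ (0.8937, -0.4620)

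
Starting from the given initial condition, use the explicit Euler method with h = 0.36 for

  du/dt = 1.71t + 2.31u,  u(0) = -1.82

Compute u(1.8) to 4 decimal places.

Euler: u_{n+1} = u_n + h·f(t_n, u_n).
t=0.000000, u=-1.820000: f=-4.204200 → u ← -1.820000 + 0.36·(-4.204200) = -3.333512
t=0.360000, u=-3.333512: f=-7.084813 → u ← -3.333512 + 0.36·(-7.084813) = -5.884045
t=0.720000, u=-5.884045: f=-12.360943 → u ← -5.884045 + 0.36·(-12.360943) = -10.333984
t=1.080000, u=-10.333984: f=-22.024703 → u ← -10.333984 + 0.36·(-22.024703) = -18.262877
t=1.440000, u=-18.262877: f=-39.724846 → u ← -18.262877 + 0.36·(-39.724846) = -32.563822
u(1.8) ≈ -32.5638

-32.5638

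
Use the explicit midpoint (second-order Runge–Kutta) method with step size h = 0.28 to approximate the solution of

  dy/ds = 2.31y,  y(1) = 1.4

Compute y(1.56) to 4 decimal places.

Midpoint: k1 = f(s_n, y_n); k2 = f(s_n + h/2, y_n + (h/2)·k1); y_{n+1} = y_n + h·k2.
s=1.000000, y=1.400000:
  k1 = f(1.000000, 1.400000) = 3.234000
  k2 = f(1.140000, 1.852760) = 4.279876
  y ← 1.400000 + 0.28·4.279876 = 2.598365
s=1.280000, y=2.598365:
  k1 = f(1.280000, 2.598365) = 6.002224
  k2 = f(1.420000, 3.438676) = 7.943343
  y ← 2.598365 + 0.28·7.943343 = 4.822501
y(1.56) ≈ 4.8225

4.8225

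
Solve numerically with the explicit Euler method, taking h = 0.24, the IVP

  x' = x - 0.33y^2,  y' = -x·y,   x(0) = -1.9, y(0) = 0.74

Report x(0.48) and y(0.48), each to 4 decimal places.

Euler on (x,y): x_{n+1} = x_n + h·x', y_{n+1} = y_n + h·y'.
0.000000: (-1.900000, 0.740000); f=(-2.080708, 1.406000) → (-2.399370, 1.077440)
0.240000: (-2.399370, 1.077440); f=(-2.782459, 2.585177) → (-3.067160, 1.697883)
(x(0.48), y(0.48)) ≈ (-3.0672, 1.6979)

-3.0672, 1.6979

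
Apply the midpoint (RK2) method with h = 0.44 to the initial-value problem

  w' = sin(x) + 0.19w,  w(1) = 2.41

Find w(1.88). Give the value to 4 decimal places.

3.7706

Midpoint: k1 = f(x_n, w_n); k2 = f(x_n + h/2, w_n + (h/2)·k1); w_{n+1} = w_n + h·k2.
x=1.000000, w=2.410000:
  k1 = f(1.000000, 2.410000) = 1.299371
  k2 = f(1.220000, 2.695862) = 1.451313
  w ← 2.410000 + 0.44·1.451313 = 3.048578
x=1.440000, w=3.048578:
  k1 = f(1.440000, 3.048578) = 1.570688
  k2 = f(1.660000, 3.394129) = 1.640909
  w ← 3.048578 + 0.44·1.640909 = 3.770577
w(1.88) ≈ 3.7706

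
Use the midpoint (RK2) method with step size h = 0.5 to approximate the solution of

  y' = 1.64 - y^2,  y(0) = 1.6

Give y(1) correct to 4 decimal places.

1.4000

Midpoint: k1 = f(s_n, y_n); k2 = f(s_n + h/2, y_n + (h/2)·k1); y_{n+1} = y_n + h·k2.
s=0.000000, y=1.600000:
  k1 = f(0.000000, 1.600000) = -0.920000
  k2 = f(0.250000, 1.370000) = -0.236900
  y ← 1.600000 + 0.5·(-0.236900) = 1.481550
s=0.500000, y=1.481550:
  k1 = f(0.500000, 1.481550) = -0.554990
  k2 = f(0.750000, 1.342802) = -0.163118
  y ← 1.481550 + 0.5·(-0.163118) = 1.399991
y(1) ≈ 1.4000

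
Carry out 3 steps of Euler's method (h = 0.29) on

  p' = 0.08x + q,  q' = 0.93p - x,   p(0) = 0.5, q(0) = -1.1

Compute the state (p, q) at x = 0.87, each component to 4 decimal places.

Euler on (p,q): p_{n+1} = p_n + h·p', q_{n+1} = q_n + h·q'.
0.000000: (0.500000, -1.100000); f=(-1.100000, 0.465000) → (0.181000, -0.965150)
0.290000: (0.181000, -0.965150); f=(-0.941950, -0.121670) → (-0.092166, -1.000434)
0.580000: (-0.092166, -1.000434); f=(-0.954034, -0.665714) → (-0.368835, -1.193491)
(p(0.87), q(0.87)) ≈ (-0.3688, -1.1935)

-0.3688, -1.1935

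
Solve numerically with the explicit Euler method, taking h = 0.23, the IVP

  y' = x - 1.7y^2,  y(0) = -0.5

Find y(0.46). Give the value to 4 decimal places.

Euler: y_{n+1} = y_n + h·f(x_n, y_n).
x=0.000000, y=-0.500000: f=-0.425000 → y ← -0.500000 + 0.23·(-0.425000) = -0.597750
x=0.230000, y=-0.597750: f=-0.377419 → y ← -0.597750 + 0.23·(-0.377419) = -0.684556
y(0.46) ≈ -0.6846

-0.6846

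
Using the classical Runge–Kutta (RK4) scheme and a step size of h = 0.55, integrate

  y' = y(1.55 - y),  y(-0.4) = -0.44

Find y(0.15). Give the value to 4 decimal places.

RK4: k1 = f(t_n, y_n); k2 = f(t_n + h/2, y_n + (h/2)·k1); k3 = f(t_n + h/2, y_n + (h/2)·k2); k4 = f(t_n + h, y_n + h·k3); y_{n+1} = y_n + (h/6)·(k1 + 2k2 + 2k3 + k4).
t=-0.400000, y=-0.440000:
  k1 = f(-0.400000, -0.440000) = -0.875600
  k2 = f(-0.125000, -0.680790) = -1.518700
  k3 = f(-0.125000, -0.857642) = -2.064896
  k4 = f(0.150000, -1.575693) = -4.925132
  y ← -0.440000 + (0.55/6)·(k1 + 2k2 + 2k3 + k4) = -1.628726
y(0.15) ≈ -1.6287

-1.6287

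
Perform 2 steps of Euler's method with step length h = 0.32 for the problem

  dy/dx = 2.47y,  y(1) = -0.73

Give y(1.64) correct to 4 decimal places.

Euler: y_{n+1} = y_n + h·f(x_n, y_n).
x=1.000000, y=-0.730000: f=-1.803100 → y ← -0.730000 + 0.32·(-1.803100) = -1.306992
x=1.320000, y=-1.306992: f=-3.228270 → y ← -1.306992 + 0.32·(-3.228270) = -2.340038
y(1.64) ≈ -2.3400

-2.3400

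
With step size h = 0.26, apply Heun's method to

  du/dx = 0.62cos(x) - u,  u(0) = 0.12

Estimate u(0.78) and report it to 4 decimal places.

Heun: k1 = f(x_n, u_n); k2 = f(x_n + h, u_n + h·k1); u_{n+1} = u_n + (h/2)·(k1 + k2).
x=0.000000, u=0.120000:
  k1 = f(0.000000, 0.120000) = 0.500000
  k2 = f(0.260000, 0.250000) = 0.349162
  u ← 0.120000 + (0.26/2)·(0.500000 + 0.349162) = 0.230391
x=0.260000, u=0.230391:
  k1 = f(0.260000, 0.230391) = 0.368771
  k2 = f(0.520000, 0.326271) = 0.211776
  u ← 0.230391 + (0.26/2)·(0.368771 + 0.211776) = 0.305862
x=0.520000, u=0.305862:
  k1 = f(0.520000, 0.305862) = 0.232186
  k2 = f(0.780000, 0.366230) = 0.074536
  u ← 0.305862 + (0.26/2)·(0.232186 + 0.074536) = 0.345736
u(0.78) ≈ 0.3457

0.3457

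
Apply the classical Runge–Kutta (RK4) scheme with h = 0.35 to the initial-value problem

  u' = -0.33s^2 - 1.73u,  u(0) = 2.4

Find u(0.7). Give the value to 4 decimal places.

RK4: k1 = f(s_n, u_n); k2 = f(s_n + h/2, u_n + (h/2)·k1); k3 = f(s_n + h/2, u_n + (h/2)·k2); k4 = f(s_n + h, u_n + h·k3); u_{n+1} = u_n + (h/6)·(k1 + 2k2 + 2k3 + k4).
s=0.000000, u=2.400000:
  k1 = f(0.000000, 2.400000) = -4.152000
  k2 = f(0.175000, 1.673400) = -2.905088
  k3 = f(0.175000, 1.891610) = -3.282591
  k4 = f(0.350000, 1.251093) = -2.204816
  u ← 2.400000 + (0.35/6)·(k1 + 2k2 + 2k3 + k4) = 1.307290
s=0.350000, u=1.307290:
  k1 = f(0.350000, 1.307290) = -2.302036
  k2 = f(0.525000, 0.904433) = -1.655626
  k3 = f(0.525000, 1.017555) = -1.851327
  k4 = f(0.700000, 0.659325) = -1.302333
  u ← 1.307290 + (0.35/6)·(k1 + 2k2 + 2k3 + k4) = 0.687890
u(0.7) ≈ 0.6879

0.6879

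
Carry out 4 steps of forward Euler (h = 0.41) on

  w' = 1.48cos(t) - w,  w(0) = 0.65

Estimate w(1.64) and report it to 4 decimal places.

Euler: w_{n+1} = w_n + h·f(t_n, w_n).
t=0.000000, w=0.650000: f=0.830000 → w ← 0.650000 + 0.41·0.830000 = 0.990300
t=0.410000, w=0.990300: f=0.367039 → w ← 0.990300 + 0.41·0.367039 = 1.140786
t=0.820000, w=1.140786: f=-0.131099 → w ← 1.140786 + 0.41·(-0.131099) = 1.087036
t=1.230000, w=1.087036: f=-0.592364 → w ← 1.087036 + 0.41·(-0.592364) = 0.844166
w(1.64) ≈ 0.8442

0.8442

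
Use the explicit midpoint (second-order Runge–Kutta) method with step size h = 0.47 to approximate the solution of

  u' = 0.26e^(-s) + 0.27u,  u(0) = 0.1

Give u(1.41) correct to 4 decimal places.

Midpoint: k1 = f(s_n, u_n); k2 = f(s_n + h/2, u_n + (h/2)·k1); u_{n+1} = u_n + h·k2.
s=0.000000, u=0.100000:
  k1 = f(0.000000, 0.100000) = 0.287000
  k2 = f(0.235000, 0.167445) = 0.250759
  u ← 0.100000 + 0.47·0.250759 = 0.217857
s=0.470000, u=0.217857:
  k1 = f(0.470000, 0.217857) = 0.221322
  k2 = f(0.705000, 0.269867) = 0.201332
  u ← 0.217857 + 0.47·0.201332 = 0.312483
s=0.940000, u=0.312483:
  k1 = f(0.940000, 0.312483) = 0.185934
  k2 = f(1.175000, 0.356177) = 0.176461
  u ← 0.312483 + 0.47·0.176461 = 0.395419
u(1.41) ≈ 0.3954

0.3954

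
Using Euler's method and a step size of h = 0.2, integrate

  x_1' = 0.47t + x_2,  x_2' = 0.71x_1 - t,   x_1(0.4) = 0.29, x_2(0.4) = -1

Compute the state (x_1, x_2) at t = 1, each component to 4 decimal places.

Euler on (x_1,x_2): x_1_{n+1} = x_1_n + h·x_1', x_2_{n+1} = x_2_n + h·x_2'.
0.400000: (0.290000, -1.000000); f=(-0.812000, -0.194100) → (0.127600, -1.038820)
0.600000: (0.127600, -1.038820); f=(-0.756820, -0.509404) → (-0.023764, -1.140701)
0.800000: (-0.023764, -1.140701); f=(-0.764701, -0.816872) → (-0.176704, -1.304075)
(x_1(1), x_2(1)) ≈ (-0.1767, -1.3041)

-0.1767, -1.3041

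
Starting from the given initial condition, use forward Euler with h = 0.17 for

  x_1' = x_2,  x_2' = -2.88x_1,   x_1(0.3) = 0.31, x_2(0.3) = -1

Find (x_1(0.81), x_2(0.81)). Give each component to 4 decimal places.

-0.2633, -1.1930

Euler on (x_1,x_2): x_1_{n+1} = x_1_n + h·x_1', x_2_{n+1} = x_2_n + h·x_2'.
0.300000: (0.310000, -1.000000); f=(-1.000000, -0.892800) → (0.140000, -1.151776)
0.470000: (0.140000, -1.151776); f=(-1.151776, -0.403200) → (-0.055802, -1.220320)
0.640000: (-0.055802, -1.220320); f=(-1.220320, 0.160710) → (-0.263256, -1.192999)
(x_1(0.81), x_2(0.81)) ≈ (-0.2633, -1.1930)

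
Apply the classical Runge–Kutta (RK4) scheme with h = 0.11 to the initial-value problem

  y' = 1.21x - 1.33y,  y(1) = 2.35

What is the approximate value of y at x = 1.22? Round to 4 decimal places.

2.0113

RK4: k1 = f(x_n, y_n); k2 = f(x_n + h/2, y_n + (h/2)·k1); k3 = f(x_n + h/2, y_n + (h/2)·k2); k4 = f(x_n + h, y_n + h·k3); y_{n+1} = y_n + (h/6)·(k1 + 2k2 + 2k3 + k4).
x=1.000000, y=2.350000:
  k1 = f(1.000000, 2.350000) = -1.915500
  k2 = f(1.055000, 2.244648) = -1.708831
  k3 = f(1.055000, 2.256014) = -1.723949
  k4 = f(1.110000, 2.160366) = -1.530186
  y ← 2.350000 + (0.11/6)·(k1 + 2k2 + 2k3 + k4) = 2.160960
x=1.110000, y=2.160960:
  k1 = f(1.110000, 2.160960) = -1.530977
  k2 = f(1.165000, 2.076757) = -1.352436
  k3 = f(1.165000, 2.086576) = -1.365497
  k4 = f(1.220000, 2.010756) = -1.198105
  y ← 2.160960 + (0.11/6)·(k1 + 2k2 + 2k3 + k4) = 2.011270
y(1.22) ≈ 2.0113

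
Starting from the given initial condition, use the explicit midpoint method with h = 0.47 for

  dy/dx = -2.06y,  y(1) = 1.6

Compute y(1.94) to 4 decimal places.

0.4008

Midpoint: k1 = f(x_n, y_n); k2 = f(x_n + h/2, y_n + (h/2)·k1); y_{n+1} = y_n + h·k2.
x=1.000000, y=1.600000:
  k1 = f(1.000000, 1.600000) = -3.296000
  k2 = f(1.235000, 0.825440) = -1.700406
  y ← 1.600000 + 0.47·(-1.700406) = 0.800809
x=1.470000, y=0.800809:
  k1 = f(1.470000, 0.800809) = -1.649667
  k2 = f(1.705000, 0.413137) = -0.851063
  y ← 0.800809 + 0.47·(-0.851063) = 0.400809
y(1.94) ≈ 0.4008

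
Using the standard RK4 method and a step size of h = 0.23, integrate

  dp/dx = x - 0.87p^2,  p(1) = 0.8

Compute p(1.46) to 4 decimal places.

RK4: k1 = f(x_n, p_n); k2 = f(x_n + h/2, p_n + (h/2)·k1); k3 = f(x_n + h/2, p_n + (h/2)·k2); k4 = f(x_n + h, p_n + h·k3); p_{n+1} = p_n + (h/6)·(k1 + 2k2 + 2k3 + k4).
x=1.000000, p=0.800000:
  k1 = f(1.000000, 0.800000) = 0.443200
  k2 = f(1.115000, 0.850968) = 0.484993
  k3 = f(1.115000, 0.855774) = 0.477856
  k4 = f(1.230000, 0.909907) = 0.509700
  p ← 0.800000 + (0.23/6)·(k1 + 2k2 + 2k3 + k4) = 0.910346
x=1.230000, p=0.910346:
  k1 = f(1.230000, 0.910346) = 0.509005
  k2 = f(1.345000, 0.968882) = 0.528303
  k3 = f(1.345000, 0.971101) = 0.524557
  k4 = f(1.460000, 1.030994) = 0.535234
  p ← 0.910346 + (0.23/6)·(k1 + 2k2 + 2k3 + k4) = 1.031095
p(1.46) ≈ 1.0311

1.0311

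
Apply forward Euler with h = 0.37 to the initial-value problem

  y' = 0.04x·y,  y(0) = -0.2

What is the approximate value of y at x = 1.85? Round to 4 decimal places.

-0.2112

Euler: y_{n+1} = y_n + h·f(x_n, y_n).
x=0.000000, y=-0.200000: f=0.000000 → y ← -0.200000 + 0.37·0.000000 = -0.200000
x=0.370000, y=-0.200000: f=-0.002960 → y ← -0.200000 + 0.37·(-0.002960) = -0.201095
x=0.740000, y=-0.201095: f=-0.005952 → y ← -0.201095 + 0.37·(-0.005952) = -0.203298
x=1.110000, y=-0.203298: f=-0.009026 → y ← -0.203298 + 0.37·(-0.009026) = -0.206637
x=1.480000, y=-0.206637: f=-0.012233 → y ← -0.206637 + 0.37·(-0.012233) = -0.211164
y(1.85) ≈ -0.2112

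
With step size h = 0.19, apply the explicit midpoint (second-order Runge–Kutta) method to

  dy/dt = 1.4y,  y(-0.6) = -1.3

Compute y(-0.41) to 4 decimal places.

-1.6918

Midpoint: k1 = f(t_n, y_n); k2 = f(t_n + h/2, y_n + (h/2)·k1); y_{n+1} = y_n + h·k2.
t=-0.600000, y=-1.300000:
  k1 = f(-0.600000, -1.300000) = -1.820000
  k2 = f(-0.505000, -1.472900) = -2.062060
  y ← -1.300000 + 0.19·(-2.062060) = -1.691791
y(-0.41) ≈ -1.6918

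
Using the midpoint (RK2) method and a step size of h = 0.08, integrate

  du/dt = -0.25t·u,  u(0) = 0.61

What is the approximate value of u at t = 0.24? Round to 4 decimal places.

0.6056

Midpoint: k1 = f(t_n, u_n); k2 = f(t_n + h/2, u_n + (h/2)·k1); u_{n+1} = u_n + h·k2.
t=0.000000, u=0.610000:
  k1 = f(0.000000, 0.610000) = 0.000000
  k2 = f(0.040000, 0.610000) = -0.006100
  u ← 0.610000 + 0.08·(-0.006100) = 0.609512
t=0.080000, u=0.609512:
  k1 = f(0.080000, 0.609512) = -0.012190
  k2 = f(0.120000, 0.609024) = -0.018271
  u ← 0.609512 + 0.08·(-0.018271) = 0.608050
t=0.160000, u=0.608050:
  k1 = f(0.160000, 0.608050) = -0.024322
  k2 = f(0.200000, 0.607077) = -0.030354
  u ← 0.608050 + 0.08·(-0.030354) = 0.605622
u(0.24) ≈ 0.6056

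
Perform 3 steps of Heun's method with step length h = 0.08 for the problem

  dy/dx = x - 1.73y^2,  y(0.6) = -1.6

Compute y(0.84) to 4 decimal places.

-3.8626

Heun: k1 = f(x_n, y_n); k2 = f(x_n + h, y_n + h·k1); y_{n+1} = y_n + (h/2)·(k1 + k2).
x=0.600000, y=-1.600000:
  k1 = f(0.600000, -1.600000) = -3.828800
  k2 = f(0.680000, -1.906304) = -5.606811
  y ← -1.600000 + (0.08/2)·(-3.828800 + (-5.606811)) = -1.977424
x=0.680000, y=-1.977424:
  k1 = f(0.680000, -1.977424) = -6.084659
  k2 = f(0.760000, -2.464197) = -9.745023
  y ← -1.977424 + (0.08/2)·(-6.084659 + (-9.745023)) = -2.610612
x=0.760000, y=-2.610612:
  k1 = f(0.760000, -2.610612) = -11.030458
  k2 = f(0.840000, -3.493048) = -20.268399
  y ← -2.610612 + (0.08/2)·(-11.030458 + (-20.268399)) = -3.862566
y(0.84) ≈ -3.8626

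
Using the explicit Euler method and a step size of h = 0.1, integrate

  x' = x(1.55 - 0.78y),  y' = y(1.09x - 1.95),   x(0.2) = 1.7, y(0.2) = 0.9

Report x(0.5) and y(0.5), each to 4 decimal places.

2.1721, 0.9174

Euler on (x,y): x_{n+1} = x_n + h·x', y_{n+1} = y_n + h·y'.
0.200000: (1.700000, 0.900000); f=(1.441600, -0.087300) → (1.844160, 0.891270)
0.300000: (1.844160, 0.891270); f=(1.576405, 0.053596) → (2.001801, 0.896630)
0.400000: (2.001801, 0.896630); f=(1.702789, 0.207985) → (2.172079, 0.917428)
(x(0.5), y(0.5)) ≈ (2.1721, 0.9174)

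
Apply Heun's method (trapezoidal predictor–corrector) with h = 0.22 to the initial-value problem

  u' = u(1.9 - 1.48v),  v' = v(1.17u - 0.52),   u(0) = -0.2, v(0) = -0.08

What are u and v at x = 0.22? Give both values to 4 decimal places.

Heun on (u,v): k1 = f(x_n, state_n); k2 = f(x_n + h, state_n + h·k1); state_{n+1} = state_n + (h/2)·(k1 + k2).
0.000000: (-0.200000, -0.080000)
  k1 = (-0.403680, 0.060320)
  predictor → (-0.288810, -0.066730)
  k2 = (-0.577261, 0.057248)
  → (-0.307904, -0.067068)
(u(0.22), v(0.22)) ≈ (-0.3079, -0.0671)

-0.3079, -0.0671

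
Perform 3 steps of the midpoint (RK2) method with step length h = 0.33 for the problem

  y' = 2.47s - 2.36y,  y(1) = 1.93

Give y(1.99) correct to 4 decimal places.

Midpoint: k1 = f(s_n, y_n); k2 = f(s_n + h/2, y_n + (h/2)·k1); y_{n+1} = y_n + h·k2.
s=1.000000, y=1.930000:
  k1 = f(1.000000, 1.930000) = -2.084800
  k2 = f(1.165000, 1.586008) = -0.865429
  y ← 1.930000 + 0.33·(-0.865429) = 1.644408
s=1.330000, y=1.644408:
  k1 = f(1.330000, 1.644408) = -0.595704
  k2 = f(1.495000, 1.546117) = 0.043813
  y ← 1.644408 + 0.33·0.043813 = 1.658867
s=1.660000, y=1.658867:
  k1 = f(1.660000, 1.658867) = 0.185274
  k2 = f(1.825000, 1.689437) = 0.520679
  y ← 1.658867 + 0.33·0.520679 = 1.830691
y(1.99) ≈ 1.8307

1.8307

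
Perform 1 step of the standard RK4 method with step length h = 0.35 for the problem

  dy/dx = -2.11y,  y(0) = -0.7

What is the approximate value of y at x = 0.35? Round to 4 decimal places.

-0.3356

RK4: k1 = f(x_n, y_n); k2 = f(x_n + h/2, y_n + (h/2)·k1); k3 = f(x_n + h/2, y_n + (h/2)·k2); k4 = f(x_n + h, y_n + h·k3); y_{n+1} = y_n + (h/6)·(k1 + 2k2 + 2k3 + k4).
x=0.000000, y=-0.700000:
  k1 = f(0.000000, -0.700000) = 1.477000
  k2 = f(0.175000, -0.441525) = 0.931618
  k3 = f(0.175000, -0.536967) = 1.133000
  k4 = f(0.350000, -0.303450) = 0.640279
  y ← -0.700000 + (0.35/6)·(k1 + 2k2 + 2k3 + k4) = -0.335620
y(0.35) ≈ -0.3356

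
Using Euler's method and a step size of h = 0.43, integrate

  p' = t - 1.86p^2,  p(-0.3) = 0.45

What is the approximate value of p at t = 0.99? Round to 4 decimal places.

0.4052

Euler: p_{n+1} = p_n + h·f(t_n, p_n).
t=-0.300000, p=0.450000: f=-0.676650 → p ← 0.450000 + 0.43·(-0.676650) = 0.159041
t=0.130000, p=0.159041: f=0.082953 → p ← 0.159041 + 0.43·0.082953 = 0.194710
t=0.560000, p=0.194710: f=0.489483 → p ← 0.194710 + 0.43·0.489483 = 0.405188
p(0.99) ≈ 0.4052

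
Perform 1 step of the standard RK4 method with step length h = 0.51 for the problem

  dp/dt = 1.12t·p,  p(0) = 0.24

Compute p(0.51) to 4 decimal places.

0.2776

RK4: k1 = f(t_n, p_n); k2 = f(t_n + h/2, p_n + (h/2)·k1); k3 = f(t_n + h/2, p_n + (h/2)·k2); k4 = f(t_n + h, p_n + h·k3); p_{n+1} = p_n + (h/6)·(k1 + 2k2 + 2k3 + k4).
t=0.000000, p=0.240000:
  k1 = f(0.000000, 0.240000) = 0.000000
  k2 = f(0.255000, 0.240000) = 0.068544
  k3 = f(0.255000, 0.257479) = 0.073536
  k4 = f(0.510000, 0.277503) = 0.158510
  p ← 0.240000 + (0.51/6)·(k1 + 2k2 + 2k3 + k4) = 0.277627
p(0.51) ≈ 0.2776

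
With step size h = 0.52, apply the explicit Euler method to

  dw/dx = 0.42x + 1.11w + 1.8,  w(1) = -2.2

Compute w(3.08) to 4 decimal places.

Euler: w_{n+1} = w_n + h·f(x_n, w_n).
x=1.000000, w=-2.200000: f=-0.222000 → w ← -2.200000 + 0.52·(-0.222000) = -2.315440
x=1.520000, w=-2.315440: f=-0.131738 → w ← -2.315440 + 0.52·(-0.131738) = -2.383944
x=2.040000, w=-2.383944: f=0.010622 → w ← -2.383944 + 0.52·0.010622 = -2.378420
x=2.560000, w=-2.378420: f=0.235153 → w ← -2.378420 + 0.52·0.235153 = -2.256141
w(3.08) ≈ -2.2561

-2.2561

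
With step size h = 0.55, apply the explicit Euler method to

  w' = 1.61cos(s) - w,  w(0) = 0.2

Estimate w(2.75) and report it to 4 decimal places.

-0.3625

Euler: w_{n+1} = w_n + h·f(s_n, w_n).
s=0.000000, w=0.200000: f=1.410000 → w ← 0.200000 + 0.55·1.410000 = 0.975500
s=0.550000, w=0.975500: f=0.397064 → w ← 0.975500 + 0.55·0.397064 = 1.193885
s=1.100000, w=1.193885: f=-0.463596 → w ← 1.193885 + 0.55·(-0.463596) = 0.938908
s=1.650000, w=0.938908: f=-1.066292 → w ← 0.938908 + 0.55·(-1.066292) = 0.352447
s=2.200000, w=0.352447: f=-1.299934 → w ← 0.352447 + 0.55·(-1.299934) = -0.362517
w(2.75) ≈ -0.3625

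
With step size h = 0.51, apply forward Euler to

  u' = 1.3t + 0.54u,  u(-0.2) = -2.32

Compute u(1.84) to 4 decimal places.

-4.5043

Euler: u_{n+1} = u_n + h·f(t_n, u_n).
t=-0.200000, u=-2.320000: f=-1.512800 → u ← -2.320000 + 0.51·(-1.512800) = -3.091528
t=0.310000, u=-3.091528: f=-1.266425 → u ← -3.091528 + 0.51·(-1.266425) = -3.737405
t=0.820000, u=-3.737405: f=-0.952199 → u ← -3.737405 + 0.51·(-0.952199) = -4.223026
t=1.330000, u=-4.223026: f=-0.551434 → u ← -4.223026 + 0.51·(-0.551434) = -4.504257
u(1.84) ≈ -4.5043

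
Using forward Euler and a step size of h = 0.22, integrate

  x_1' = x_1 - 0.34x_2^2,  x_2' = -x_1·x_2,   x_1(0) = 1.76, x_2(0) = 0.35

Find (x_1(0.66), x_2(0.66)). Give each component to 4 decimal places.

3.1771, 0.0485

Euler on (x_1,x_2): x_1_{n+1} = x_1_n + h·x_1', x_2_{n+1} = x_2_n + h·x_2'.
0.000000: (1.760000, 0.350000); f=(1.718350, -0.616000) → (2.138037, 0.214480)
0.220000: (2.138037, 0.214480); f=(2.122396, -0.458566) → (2.604964, 0.113595)
0.440000: (2.604964, 0.113595); f=(2.600577, -0.295912) → (3.177091, 0.048495)
(x_1(0.66), x_2(0.66)) ≈ (3.1771, 0.0485)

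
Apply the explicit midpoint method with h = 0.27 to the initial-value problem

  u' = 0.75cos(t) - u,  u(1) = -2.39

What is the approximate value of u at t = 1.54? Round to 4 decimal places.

Midpoint: k1 = f(t_n, u_n); k2 = f(t_n + h/2, u_n + (h/2)·k1); u_{n+1} = u_n + h·k2.
t=1.000000, u=-2.390000:
  k1 = f(1.000000, -2.390000) = 2.795227
  k2 = f(1.135000, -2.012644) = 2.329244
  u ← -2.390000 + 0.27·2.329244 = -1.761104
t=1.270000, u=-1.761104:
  k1 = f(1.270000, -1.761104) = 1.983315
  k2 = f(1.405000, -1.493357) = 1.617135
  u ← -1.761104 + 0.27·1.617135 = -1.324478
u(1.54) ≈ -1.3245

-1.3245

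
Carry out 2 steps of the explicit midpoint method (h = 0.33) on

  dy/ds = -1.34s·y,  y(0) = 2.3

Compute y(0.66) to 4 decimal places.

1.6995

Midpoint: k1 = f(s_n, y_n); k2 = f(s_n + h/2, y_n + (h/2)·k1); y_{n+1} = y_n + h·k2.
s=0.000000, y=2.300000:
  k1 = f(0.000000, 2.300000) = 0.000000
  k2 = f(0.165000, 2.300000) = -0.508530
  y ← 2.300000 + 0.33·(-0.508530) = 2.132185
s=0.330000, y=2.132185:
  k1 = f(0.330000, 2.132185) = -0.942852
  k2 = f(0.495000, 1.976614) = -1.311088
  y ← 2.132185 + 0.33·(-1.311088) = 1.699526
y(0.66) ≈ 1.6995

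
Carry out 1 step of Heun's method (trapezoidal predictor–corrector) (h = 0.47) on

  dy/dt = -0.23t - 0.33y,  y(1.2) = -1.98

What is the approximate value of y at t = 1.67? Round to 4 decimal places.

Heun: k1 = f(t_n, y_n); k2 = f(t_n + h, y_n + h·k1); y_{n+1} = y_n + (h/2)·(k1 + k2).
t=1.200000, y=-1.980000:
  k1 = f(1.200000, -1.980000) = 0.377400
  k2 = f(1.670000, -1.802622) = 0.210765
  y ← -1.980000 + (0.47/2)·(0.377400 + 0.210765) = -1.841781
y(1.67) ≈ -1.8418

-1.8418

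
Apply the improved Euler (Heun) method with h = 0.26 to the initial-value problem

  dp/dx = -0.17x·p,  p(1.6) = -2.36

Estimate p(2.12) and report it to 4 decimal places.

Heun: k1 = f(x_n, p_n); k2 = f(x_n + h, p_n + h·k1); p_{n+1} = p_n + (h/2)·(k1 + k2).
x=1.600000, p=-2.360000:
  k1 = f(1.600000, -2.360000) = 0.641920
  k2 = f(1.860000, -2.193101) = 0.693458
  p ← -2.360000 + (0.26/2)·(0.641920 + 0.693458) = -2.186401
x=1.860000, p=-2.186401:
  k1 = f(1.860000, -2.186401) = 0.691340
  k2 = f(2.120000, -2.006652) = 0.723198
  p ← -2.186401 + (0.26/2)·(0.691340 + 0.723198) = -2.002511
p(2.12) ≈ -2.0025

-2.0025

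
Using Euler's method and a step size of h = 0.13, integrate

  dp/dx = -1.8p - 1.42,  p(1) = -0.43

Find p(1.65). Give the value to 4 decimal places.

-0.6942

Euler: p_{n+1} = p_n + h·f(x_n, p_n).
x=1.000000, p=-0.430000: f=-0.646000 → p ← -0.430000 + 0.13·(-0.646000) = -0.513980
x=1.130000, p=-0.513980: f=-0.494836 → p ← -0.513980 + 0.13·(-0.494836) = -0.578309
x=1.260000, p=-0.578309: f=-0.379044 → p ← -0.578309 + 0.13·(-0.379044) = -0.627584
x=1.390000, p=-0.627584: f=-0.290348 → p ← -0.627584 + 0.13·(-0.290348) = -0.665330
x=1.520000, p=-0.665330: f=-0.222407 → p ← -0.665330 + 0.13·(-0.222407) = -0.694243
p(1.65) ≈ -0.6942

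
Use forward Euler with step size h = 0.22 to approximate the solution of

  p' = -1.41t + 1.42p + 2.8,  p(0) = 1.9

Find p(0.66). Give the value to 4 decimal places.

6.5543

Euler: p_{n+1} = p_n + h·f(t_n, p_n).
t=0.000000, p=1.900000: f=5.498000 → p ← 1.900000 + 0.22·5.498000 = 3.109560
t=0.220000, p=3.109560: f=6.905375 → p ← 3.109560 + 0.22·6.905375 = 4.628743
t=0.440000, p=4.628743: f=8.752414 → p ← 4.628743 + 0.22·8.752414 = 6.554274
p(0.66) ≈ 6.5543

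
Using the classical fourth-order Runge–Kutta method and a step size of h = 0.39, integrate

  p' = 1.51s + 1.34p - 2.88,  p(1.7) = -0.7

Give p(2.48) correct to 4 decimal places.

RK4: k1 = f(s_n, p_n); k2 = f(s_n + h/2, p_n + (h/2)·k1); k3 = f(s_n + h/2, p_n + (h/2)·k2); k4 = f(s_n + h, p_n + h·k3); p_{n+1} = p_n + (h/6)·(k1 + 2k2 + 2k3 + k4).
s=1.700000, p=-0.700000:
  k1 = f(1.700000, -0.700000) = -1.251000
  k2 = f(1.895000, -0.943945) = -1.283436
  k3 = f(1.895000, -0.950270) = -1.291912
  k4 = f(2.090000, -1.203846) = -1.337253
  p ← -0.700000 + (0.39/6)·(k1 + 2k2 + 2k3 + k4) = -1.203032
s=2.090000, p=-1.203032:
  k1 = f(2.090000, -1.203032) = -1.336163
  k2 = f(2.285000, -1.463583) = -1.390852
  k3 = f(2.285000, -1.474248) = -1.405142
  k4 = f(2.480000, -1.751037) = -1.481590
  p ← -1.203032 + (0.39/6)·(k1 + 2k2 + 2k3 + k4) = -1.749665
p(2.48) ≈ -1.7497

-1.7497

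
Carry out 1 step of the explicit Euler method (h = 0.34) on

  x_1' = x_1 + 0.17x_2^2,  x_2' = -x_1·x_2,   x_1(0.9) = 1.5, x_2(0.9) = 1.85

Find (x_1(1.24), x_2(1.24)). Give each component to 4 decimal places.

2.2078, 0.9065

Euler on (x_1,x_2): x_1_{n+1} = x_1_n + h·x_1', x_2_{n+1} = x_2_n + h·x_2'.
0.900000: (1.500000, 1.850000); f=(2.081825, -2.775000) → (2.207821, 0.906500)
(x_1(1.24), x_2(1.24)) ≈ (2.2078, 0.9065)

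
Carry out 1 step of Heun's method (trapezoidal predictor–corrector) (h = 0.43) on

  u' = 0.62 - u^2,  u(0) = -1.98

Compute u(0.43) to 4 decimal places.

Heun: k1 = f(s_n, u_n); k2 = f(s_n + h, u_n + h·k1); u_{n+1} = u_n + (h/2)·(k1 + k2).
s=0.000000, u=-1.980000:
  k1 = f(0.000000, -1.980000) = -3.300400
  k2 = f(0.430000, -3.399172) = -10.934370
  u ← -1.980000 + (0.43/2)·(-3.300400 + (-10.934370)) = -5.040476
u(0.43) ≈ -5.0405

-5.0405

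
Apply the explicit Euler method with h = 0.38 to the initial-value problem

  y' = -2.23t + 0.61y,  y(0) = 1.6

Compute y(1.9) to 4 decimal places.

Euler: y_{n+1} = y_n + h·f(t_n, y_n).
t=0.000000, y=1.600000: f=0.976000 → y ← 1.600000 + 0.38·0.976000 = 1.970880
t=0.380000, y=1.970880: f=0.354837 → y ← 1.970880 + 0.38·0.354837 = 2.105718
t=0.760000, y=2.105718: f=-0.410312 → y ← 2.105718 + 0.38·(-0.410312) = 1.949799
t=1.140000, y=1.949799: f=-1.352822 → y ← 1.949799 + 0.38·(-1.352822) = 1.435727
t=1.520000, y=1.435727: f=-2.513807 → y ← 1.435727 + 0.38·(-2.513807) = 0.480480
y(1.9) ≈ 0.4805

0.4805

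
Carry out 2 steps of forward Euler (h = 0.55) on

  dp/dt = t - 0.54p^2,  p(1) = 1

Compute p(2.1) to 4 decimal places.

Euler: p_{n+1} = p_n + h·f(t_n, p_n).
t=1.000000, p=1.000000: f=0.460000 → p ← 1.000000 + 0.55·0.460000 = 1.253000
t=1.550000, p=1.253000: f=0.702195 → p ← 1.253000 + 0.55·0.702195 = 1.639207
p(2.1) ≈ 1.6392

1.6392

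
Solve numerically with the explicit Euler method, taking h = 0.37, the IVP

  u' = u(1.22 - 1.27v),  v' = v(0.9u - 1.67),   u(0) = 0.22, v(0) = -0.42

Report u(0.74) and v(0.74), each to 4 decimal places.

Euler on (u,v): u_{n+1} = u_n + h·u', v_{n+1} = v_n + h·v'.
0.000000: (0.220000, -0.420000); f=(0.385748, 0.618240) → (0.362727, -0.191251)
0.370000: (0.362727, -0.191251); f=(0.530629, 0.256955) → (0.559059, -0.096178)
(u(0.74), v(0.74)) ≈ (0.5591, -0.0962)

0.5591, -0.0962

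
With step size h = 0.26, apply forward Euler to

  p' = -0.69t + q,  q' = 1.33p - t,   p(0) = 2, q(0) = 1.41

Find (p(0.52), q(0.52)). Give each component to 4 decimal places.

2.8664, 2.8524

Euler on (p,q): p_{n+1} = p_n + h·p', q_{n+1} = q_n + h·q'.
0.000000: (2.000000, 1.410000); f=(1.410000, 2.660000) → (2.366600, 2.101600)
0.260000: (2.366600, 2.101600); f=(1.922200, 2.887578) → (2.866372, 2.852370)
(p(0.52), q(0.52)) ≈ (2.8664, 2.8524)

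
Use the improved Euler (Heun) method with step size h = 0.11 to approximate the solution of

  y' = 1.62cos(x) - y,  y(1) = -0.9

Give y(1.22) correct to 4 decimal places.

Heun: k1 = f(x_n, y_n); k2 = f(x_n + h, y_n + h·k1); y_{n+1} = y_n + (h/2)·(k1 + k2).
x=1.000000, y=-0.900000:
  k1 = f(1.000000, -0.900000) = 1.775290
  k2 = f(1.110000, -0.704718) = 1.425070
  y ← -0.900000 + (0.11/2)·(1.775290 + 1.425070) = -0.723980
x=1.110000, y=-0.723980:
  k1 = f(1.110000, -0.723980) = 1.444332
  k2 = f(1.220000, -0.565104) = 1.121810
  y ← -0.723980 + (0.11/2)·(1.444332 + 1.121810) = -0.582842
y(1.22) ≈ -0.5828

-0.5828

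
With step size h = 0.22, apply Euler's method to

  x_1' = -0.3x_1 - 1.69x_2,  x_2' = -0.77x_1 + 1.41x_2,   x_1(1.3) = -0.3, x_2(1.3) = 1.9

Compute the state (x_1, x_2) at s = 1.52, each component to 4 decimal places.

-0.9866, 2.5402

Euler on (x_1,x_2): x_1_{n+1} = x_1_n + h·x_1', x_2_{n+1} = x_2_n + h·x_2'.
1.300000: (-0.300000, 1.900000); f=(-3.121000, 2.910000) → (-0.986620, 2.540200)
(x_1(1.52), x_2(1.52)) ≈ (-0.9866, 2.5402)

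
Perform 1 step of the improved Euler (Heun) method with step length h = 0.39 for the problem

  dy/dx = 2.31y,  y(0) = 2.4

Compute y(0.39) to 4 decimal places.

5.5361

Heun: k1 = f(x_n, y_n); k2 = f(x_n + h, y_n + h·k1); y_{n+1} = y_n + (h/2)·(k1 + k2).
x=0.000000, y=2.400000:
  k1 = f(0.000000, 2.400000) = 5.544000
  k2 = f(0.390000, 4.562160) = 10.538590
  y ← 2.400000 + (0.39/2)·(5.544000 + 10.538590) = 5.536105
y(0.39) ≈ 5.5361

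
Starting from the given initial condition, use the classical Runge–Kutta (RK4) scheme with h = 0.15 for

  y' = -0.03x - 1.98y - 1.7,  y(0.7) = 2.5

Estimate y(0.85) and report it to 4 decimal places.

RK4: k1 = f(x_n, y_n); k2 = f(x_n + h/2, y_n + (h/2)·k1); k3 = f(x_n + h/2, y_n + (h/2)·k2); k4 = f(x_n + h, y_n + h·k3); y_{n+1} = y_n + (h/6)·(k1 + 2k2 + 2k3 + k4).
x=0.700000, y=2.500000:
  k1 = f(0.700000, 2.500000) = -6.671000
  k2 = f(0.775000, 1.999675) = -5.682606
  k3 = f(0.775000, 2.073805) = -5.829383
  k4 = f(0.850000, 1.625593) = -4.944173
  y ← 2.500000 + (0.15/6)·(k1 + 2k2 + 2k3 + k4) = 1.634021
y(0.85) ≈ 1.6340

1.6340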